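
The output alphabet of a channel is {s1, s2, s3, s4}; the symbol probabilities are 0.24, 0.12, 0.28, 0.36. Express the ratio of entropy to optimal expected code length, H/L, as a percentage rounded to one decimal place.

95.3%

Entropy H = −Σ p log₂ p ≈ 1.9060 bits.
Huffman merges: 3/25+6/25→9/25; 7/25+9/25→16/25; 9/25+16/25→1. L = 2 ≈ 2.0000.
Efficiency = H/L = 1.9060/2.0000 = 95.3%.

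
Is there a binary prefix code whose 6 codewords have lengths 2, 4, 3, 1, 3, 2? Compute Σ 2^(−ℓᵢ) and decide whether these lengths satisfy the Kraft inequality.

With common denominator 2^4 = 16: Σ 2^(−ℓᵢ) = 4/16 + 1/16 + 2/16 + 8/16 + 2/16 + 4/16 = 21/16 = 1.3125.
Kraft's inequality requires Σ ≤ 1; here Σ = 1.3125 > 1, so no such prefix code exists.

1.3125; no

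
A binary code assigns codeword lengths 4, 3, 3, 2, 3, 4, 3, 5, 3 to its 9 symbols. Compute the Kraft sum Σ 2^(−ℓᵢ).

With common denominator 2^5 = 32: Σ 2^(−ℓᵢ) = 2/32 + 4/32 + 4/32 + 8/32 + 4/32 + 2/32 + 4/32 + 1/32 + 4/32 = 33/32 = 1.03125.

1.03125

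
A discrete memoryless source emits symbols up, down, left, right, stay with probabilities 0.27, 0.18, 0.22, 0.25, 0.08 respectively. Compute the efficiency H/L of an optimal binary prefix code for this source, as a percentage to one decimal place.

Entropy H = −Σ p log₂ p ≈ 2.2274 bits.
Huffman merges: 2/25+9/50→13/50; 11/50+1/4→47/100; 13/50+27/100→53/100; 47/100+53/100→1. L = 113/50 ≈ 2.2600.
Efficiency = H/L = 2.2274/2.2600 = 98.6%.

98.6%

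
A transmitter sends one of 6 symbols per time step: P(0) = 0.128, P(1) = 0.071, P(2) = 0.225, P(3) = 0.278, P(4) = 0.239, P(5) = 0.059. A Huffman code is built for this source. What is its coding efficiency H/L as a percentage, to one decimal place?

99.8%

Entropy H = −Σ p log₂ p ≈ 2.3826 bits.
Huffman merges: 59/1000+71/1000→13/100; 16/125+13/100→129/500; 9/40+239/1000→58/125; 129/500+139/500→67/125; 58/125+67/125→1. L = 597/250 ≈ 2.3880.
Efficiency = H/L = 2.3826/2.3880 = 99.8%.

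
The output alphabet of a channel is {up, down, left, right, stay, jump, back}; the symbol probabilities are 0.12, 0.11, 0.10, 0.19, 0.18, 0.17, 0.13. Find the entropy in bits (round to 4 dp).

2.7673 bits

H = −Σ pᵢ log₂ pᵢ.
−0.12·log₂(0.12) = 0.3671
−0.11·log₂(0.11) = 0.3503
−0.10·log₂(0.10) = 0.3322
−0.19·log₂(0.19) = 0.4552
−0.18·log₂(0.18) = 0.4453
−0.17·log₂(0.17) = 0.4346
−0.13·log₂(0.13) = 0.3826
Sum ≈ 2.7673 → 2.7673 bits.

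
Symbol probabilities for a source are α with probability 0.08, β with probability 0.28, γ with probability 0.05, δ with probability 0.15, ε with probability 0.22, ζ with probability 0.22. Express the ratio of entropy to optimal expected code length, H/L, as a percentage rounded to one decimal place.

Entropy H = −Σ p log₂ p ≈ 2.3935 bits.
Huffman merges: 1/20+2/25→13/100; 13/100+3/20→7/25; 11/50+11/50→11/25; 7/25+7/25→14/25; 11/25+14/25→1. L = 241/100 ≈ 2.4100.
Efficiency = H/L = 2.3935/2.4100 = 99.3%.

99.3%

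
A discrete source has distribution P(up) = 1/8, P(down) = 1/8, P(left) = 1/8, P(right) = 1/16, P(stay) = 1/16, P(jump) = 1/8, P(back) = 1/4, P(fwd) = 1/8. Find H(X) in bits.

Each probability is a power of 1/2, so log₂(1/p) is an integer.
H = Σ p·log₂(1/p) = 1/8·3 + 1/8·3 + 1/8·3 + 1/16·4 + 1/16·4 + 1/8·3 + 1/4·2 + 1/8·3 = 2.875 bits.

2.875 bits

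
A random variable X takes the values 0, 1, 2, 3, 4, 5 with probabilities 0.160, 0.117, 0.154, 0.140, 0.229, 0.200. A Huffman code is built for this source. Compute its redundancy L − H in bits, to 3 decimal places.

Entropy H = −Σ p log₂ p ≈ 2.5493 bits.
Huffman merges: 117/1000+7/50→257/1000; 77/500+4/25→157/500; 1/5+229/1000→429/1000; 257/1000+157/500→571/1000; 429/1000+571/1000→1. L = 2571/1000 ≈ 2.5710.
L − H = 2.5710 − 2.5493 = 0.022 bits.

0.022 bits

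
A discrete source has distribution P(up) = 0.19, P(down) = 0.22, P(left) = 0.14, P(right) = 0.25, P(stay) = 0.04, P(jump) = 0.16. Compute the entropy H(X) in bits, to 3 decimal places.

2.442 bits

H = −Σ pᵢ log₂ pᵢ.
−0.19·log₂(0.19) = 0.4552
−0.22·log₂(0.22) = 0.4806
−0.14·log₂(0.14) = 0.3971
−0.25·log₂(0.25) = 0.5000
−0.04·log₂(0.04) = 0.1858
−0.16·log₂(0.16) = 0.4230
Sum ≈ 2.4417 → 2.442 bits.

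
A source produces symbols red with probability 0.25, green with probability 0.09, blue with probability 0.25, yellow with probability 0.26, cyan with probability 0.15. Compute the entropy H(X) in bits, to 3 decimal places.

H = −Σ pᵢ log₂ pᵢ.
−0.25·log₂(0.25) = 0.5000
−0.09·log₂(0.09) = 0.3127
−0.25·log₂(0.25) = 0.5000
−0.26·log₂(0.26) = 0.5053
−0.15·log₂(0.15) = 0.4105
Sum ≈ 2.2285 → 2.228 bits.

2.228 bits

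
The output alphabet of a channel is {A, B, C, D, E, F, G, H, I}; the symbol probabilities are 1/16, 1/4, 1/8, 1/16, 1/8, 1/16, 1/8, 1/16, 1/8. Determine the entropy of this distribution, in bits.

Each probability is a power of 1/2, so log₂(1/p) is an integer.
H = Σ p·log₂(1/p) = 1/16·4 + 1/4·2 + 1/8·3 + 1/16·4 + 1/8·3 + 1/16·4 + 1/8·3 + 1/16·4 + 1/8·3 = 3 bits.

3 bits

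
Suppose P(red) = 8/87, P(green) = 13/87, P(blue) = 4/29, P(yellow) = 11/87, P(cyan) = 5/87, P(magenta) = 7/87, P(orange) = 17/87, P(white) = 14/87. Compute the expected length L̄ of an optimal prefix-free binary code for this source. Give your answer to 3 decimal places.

2.943 bits/symbol

Repeatedly combine the two least-probable nodes; the expected code length is the sum of the merged weights.
merge 5/87 + 7/87 → 4/29
merge 8/87 + 11/87 → 19/87
merge 4/29 + 4/29 → 8/29
merge 13/87 + 14/87 → 9/29
merge 17/87 + 19/87 → 12/29
merge 8/29 + 9/29 → 17/29
merge 12/29 + 17/29 → 1
L = 4/29 + 19/87 + 8/29 + 9/29 + 12/29 + 17/29 + 1 = 256/87 ≈ 2.943 bits/symbol.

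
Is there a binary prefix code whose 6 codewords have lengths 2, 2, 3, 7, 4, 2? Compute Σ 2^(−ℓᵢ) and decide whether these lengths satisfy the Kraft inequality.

With common denominator 2^7 = 128: Σ 2^(−ℓᵢ) = 32/128 + 32/128 + 16/128 + 1/128 + 8/128 + 32/128 = 121/128 = 0.9453125.
Kraft's inequality requires Σ ≤ 1; here Σ = 0.9453125 ≤ 1, so such a prefix code exists.

0.9453125; yes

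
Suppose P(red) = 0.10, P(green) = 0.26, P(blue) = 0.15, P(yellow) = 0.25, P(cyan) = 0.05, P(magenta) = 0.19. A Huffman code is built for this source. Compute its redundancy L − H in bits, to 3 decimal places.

Entropy H = −Σ p log₂ p ≈ 2.4193 bits.
Huffman merges: 1/20+1/10→3/20; 3/20+3/20→3/10; 19/100+1/4→11/25; 13/50+3/10→14/25; 11/25+14/25→1. L = 49/20 ≈ 2.4500.
L − H = 2.4500 − 2.4193 = 0.031 bits.

0.031 bits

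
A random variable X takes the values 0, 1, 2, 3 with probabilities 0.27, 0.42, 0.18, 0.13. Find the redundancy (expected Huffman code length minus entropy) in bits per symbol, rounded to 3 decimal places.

0.026 bits

Entropy H = −Σ p log₂ p ≈ 1.8636 bits.
Huffman merges: 13/100+9/50→31/100; 27/100+31/100→29/50; 21/50+29/50→1. L = 189/100 ≈ 1.8900.
L − H = 1.8900 − 1.8636 = 0.026 bits.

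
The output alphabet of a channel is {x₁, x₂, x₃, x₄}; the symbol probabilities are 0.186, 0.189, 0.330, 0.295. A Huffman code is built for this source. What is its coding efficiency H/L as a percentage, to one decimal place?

97.7%

Entropy H = −Σ p log₂ p ≈ 1.9530 bits.
Huffman merges: 93/500+189/1000→3/8; 59/200+33/100→5/8; 3/8+5/8→1. L = 2 ≈ 2.0000.
Efficiency = H/L = 1.9530/2.0000 = 97.7%.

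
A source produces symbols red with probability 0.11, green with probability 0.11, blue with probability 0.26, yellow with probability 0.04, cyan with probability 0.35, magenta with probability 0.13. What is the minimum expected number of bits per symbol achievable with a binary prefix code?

Repeatedly combine the two least-probable nodes; the expected code length is the sum of the merged weights.
merge 1/25 + 11/100 → 3/20
merge 11/100 + 13/100 → 6/25
merge 3/20 + 6/25 → 39/100
merge 13/50 + 7/20 → 61/100
merge 39/100 + 61/100 → 1
L = 3/20 + 6/25 + 39/100 + 61/100 + 1 = 239/100 = 2.39 bits/symbol.

2.39 bits/symbol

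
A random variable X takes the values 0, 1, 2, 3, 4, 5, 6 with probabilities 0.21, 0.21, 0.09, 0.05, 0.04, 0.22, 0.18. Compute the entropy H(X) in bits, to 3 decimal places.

H = −Σ pᵢ log₂ pᵢ.
−0.21·log₂(0.21) = 0.4728
−0.21·log₂(0.21) = 0.4728
−0.09·log₂(0.09) = 0.3127
−0.05·log₂(0.05) = 0.2161
−0.04·log₂(0.04) = 0.1858
−0.22·log₂(0.22) = 0.4806
−0.18·log₂(0.18) = 0.4453
Sum ≈ 2.5860 → 2.586 bits.

2.586 bits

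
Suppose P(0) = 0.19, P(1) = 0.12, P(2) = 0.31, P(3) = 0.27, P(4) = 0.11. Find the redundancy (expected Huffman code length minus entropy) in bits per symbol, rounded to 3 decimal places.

Entropy H = −Σ p log₂ p ≈ 2.2064 bits.
Huffman merges: 11/100+3/25→23/100; 19/100+23/100→21/50; 27/100+31/100→29/50; 21/50+29/50→1. L = 223/100 ≈ 2.2300.
L − H = 2.2300 − 2.2064 = 0.024 bits.

0.024 bits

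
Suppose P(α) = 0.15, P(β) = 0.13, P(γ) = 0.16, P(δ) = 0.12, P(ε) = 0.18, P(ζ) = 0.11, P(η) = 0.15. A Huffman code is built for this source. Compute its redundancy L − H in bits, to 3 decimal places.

0.031 bits

Entropy H = −Σ p log₂ p ≈ 2.7894 bits.
Huffman merges: 11/100+3/25→23/100; 13/100+3/20→7/25; 3/20+4/25→31/100; 9/50+23/100→41/100; 7/25+31/100→59/100; 41/100+59/100→1. L = 141/50 ≈ 2.8200.
L − H = 2.8200 − 2.7894 = 0.031 bits.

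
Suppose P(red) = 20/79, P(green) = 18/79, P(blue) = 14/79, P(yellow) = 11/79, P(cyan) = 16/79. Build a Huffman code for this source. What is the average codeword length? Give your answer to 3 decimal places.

2.316 bits/symbol

Repeatedly combine the two least-probable nodes; the expected code length is the sum of the merged weights.
merge 11/79 + 14/79 → 25/79
merge 16/79 + 18/79 → 34/79
merge 20/79 + 25/79 → 45/79
merge 34/79 + 45/79 → 1
L = 25/79 + 34/79 + 45/79 + 1 = 183/79 ≈ 2.316 bits/symbol.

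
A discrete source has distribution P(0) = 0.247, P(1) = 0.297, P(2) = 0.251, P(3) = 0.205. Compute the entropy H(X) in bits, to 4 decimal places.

H = −Σ pᵢ log₂ pᵢ.
−0.247·log₂(0.247) = 0.4983
−0.297·log₂(0.297) = 0.5202
−0.251·log₂(0.251) = 0.5006
−0.205·log₂(0.205) = 0.4687
Sum ≈ 1.9877 → 1.9877 bits.

1.9877 bits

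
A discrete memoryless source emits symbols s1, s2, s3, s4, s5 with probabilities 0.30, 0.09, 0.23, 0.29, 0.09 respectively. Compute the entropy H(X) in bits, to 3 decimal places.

H = −Σ pᵢ log₂ pᵢ.
−0.30·log₂(0.30) = 0.5211
−0.09·log₂(0.09) = 0.3127
−0.23·log₂(0.23) = 0.4877
−0.29·log₂(0.29) = 0.5179
−0.09·log₂(0.09) = 0.3127
Sum ≈ 2.1520 → 2.152 bits.

2.152 bits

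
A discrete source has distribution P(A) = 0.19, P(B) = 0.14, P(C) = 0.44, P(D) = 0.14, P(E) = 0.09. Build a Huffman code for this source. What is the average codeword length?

Repeatedly combine the two least-probable nodes; the expected code length is the sum of the merged weights.
merge 9/100 + 7/50 → 23/100
merge 7/50 + 19/100 → 33/100
merge 23/100 + 33/100 → 14/25
merge 11/25 + 14/25 → 1
L = 23/100 + 33/100 + 14/25 + 1 = 53/25 = 2.12 bits/symbol.

2.12 bits/symbol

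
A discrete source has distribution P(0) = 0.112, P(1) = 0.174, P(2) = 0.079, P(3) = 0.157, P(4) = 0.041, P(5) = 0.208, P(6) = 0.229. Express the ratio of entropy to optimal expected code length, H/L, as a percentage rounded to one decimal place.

Entropy H = −Σ p log₂ p ≈ 2.6485 bits.
Huffman merges: 41/1000+79/1000→3/25; 14/125+3/25→29/125; 157/1000+87/500→331/1000; 26/125+229/1000→437/1000; 29/125+331/1000→563/1000; 437/1000+563/1000→1. L = 2683/1000 ≈ 2.6830.
Efficiency = H/L = 2.6485/2.6830 = 98.7%.

98.7%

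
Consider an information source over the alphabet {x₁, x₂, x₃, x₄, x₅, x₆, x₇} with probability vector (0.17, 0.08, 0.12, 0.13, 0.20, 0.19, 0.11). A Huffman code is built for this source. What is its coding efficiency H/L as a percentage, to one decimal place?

Entropy H = −Σ p log₂ p ≈ 2.7457 bits.
Huffman merges: 2/25+11/100→19/100; 3/25+13/100→1/4; 17/100+19/100→9/25; 19/100+1/5→39/100; 1/4+9/25→61/100; 39/100+61/100→1. L = 14/5 ≈ 2.8000.
Efficiency = H/L = 2.7457/2.8000 = 98.1%.

98.1%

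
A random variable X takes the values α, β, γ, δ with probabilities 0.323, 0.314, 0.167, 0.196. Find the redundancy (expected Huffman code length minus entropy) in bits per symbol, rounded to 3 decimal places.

Entropy H = −Σ p log₂ p ≈ 1.9434 bits.
Huffman merges: 167/1000+49/250→363/1000; 157/500+323/1000→637/1000; 363/1000+637/1000→1. L = 2 ≈ 2.0000.
L − H = 2.0000 − 1.9434 = 0.057 bits.

0.057 bits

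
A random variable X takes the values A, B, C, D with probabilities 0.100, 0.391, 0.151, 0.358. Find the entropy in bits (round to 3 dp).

H = −Σ pᵢ log₂ pᵢ.
−0.100·log₂(0.100) = 0.3322
−0.391·log₂(0.391) = 0.5297
−0.151·log₂(0.151) = 0.4118
−0.358·log₂(0.358) = 0.5305
Sum ≈ 1.8043 → 1.804 bits.

1.804 bits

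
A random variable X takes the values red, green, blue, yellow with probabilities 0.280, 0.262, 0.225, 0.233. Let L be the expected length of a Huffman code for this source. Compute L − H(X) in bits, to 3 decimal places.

0.006 bits

Entropy H = −Σ p log₂ p ≈ 1.9944 bits.
Huffman merges: 9/40+233/1000→229/500; 131/500+7/25→271/500; 229/500+271/500→1. L = 2 ≈ 2.0000.
L − H = 2.0000 − 1.9944 = 0.006 bits.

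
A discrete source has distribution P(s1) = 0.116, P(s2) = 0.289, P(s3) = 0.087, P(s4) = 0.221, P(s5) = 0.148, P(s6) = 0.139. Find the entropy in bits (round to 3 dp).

2.470 bits

H = −Σ pᵢ log₂ pᵢ.
−0.116·log₂(0.116) = 0.3605
−0.289·log₂(0.289) = 0.5176
−0.087·log₂(0.087) = 0.3065
−0.221·log₂(0.221) = 0.4813
−0.148·log₂(0.148) = 0.4079
−0.139·log₂(0.139) = 0.3957
Sum ≈ 2.4695 → 2.470 bits.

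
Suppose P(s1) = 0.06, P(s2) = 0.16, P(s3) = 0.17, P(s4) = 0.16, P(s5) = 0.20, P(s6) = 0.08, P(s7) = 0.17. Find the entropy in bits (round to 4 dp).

2.7146 bits

H = −Σ pᵢ log₂ pᵢ.
−0.06·log₂(0.06) = 0.2435
−0.16·log₂(0.16) = 0.4230
−0.17·log₂(0.17) = 0.4346
−0.16·log₂(0.16) = 0.4230
−0.20·log₂(0.20) = 0.4644
−0.08·log₂(0.08) = 0.2915
−0.17·log₂(0.17) = 0.4346
Sum ≈ 2.7146 → 2.7146 bits.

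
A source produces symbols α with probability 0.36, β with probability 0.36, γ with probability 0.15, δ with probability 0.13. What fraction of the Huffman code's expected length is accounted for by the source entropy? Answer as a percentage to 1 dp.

96.6%

Entropy H = −Σ p log₂ p ≈ 1.8544 bits.
Huffman merges: 13/100+3/20→7/25; 7/25+9/25→16/25; 9/25+16/25→1. L = 48/25 ≈ 1.9200.
Efficiency = H/L = 1.8544/1.9200 = 96.6%.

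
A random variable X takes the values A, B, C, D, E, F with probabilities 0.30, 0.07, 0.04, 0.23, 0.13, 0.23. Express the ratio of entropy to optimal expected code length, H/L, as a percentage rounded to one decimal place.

99.3%

Entropy H = −Σ p log₂ p ≈ 2.3334 bits.
Huffman merges: 1/25+7/100→11/100; 11/100+13/100→6/25; 23/100+23/100→23/50; 6/25+3/10→27/50; 23/50+27/50→1. L = 47/20 ≈ 2.3500.
Efficiency = H/L = 2.3334/2.3500 = 99.3%.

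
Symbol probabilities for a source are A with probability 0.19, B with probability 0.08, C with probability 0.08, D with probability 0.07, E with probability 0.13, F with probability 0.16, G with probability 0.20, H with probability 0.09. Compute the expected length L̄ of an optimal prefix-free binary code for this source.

2.93 bits/symbol

Repeatedly combine the two least-probable nodes; the expected code length is the sum of the merged weights.
merge 7/100 + 2/25 → 3/20
merge 2/25 + 9/100 → 17/100
merge 13/100 + 3/20 → 7/25
merge 4/25 + 17/100 → 33/100
merge 19/100 + 1/5 → 39/100
merge 7/25 + 33/100 → 61/100
merge 39/100 + 61/100 → 1
L = 3/20 + 17/100 + 7/25 + 33/100 + 39/100 + 61/100 + 1 = 293/100 = 2.93 bits/symbol.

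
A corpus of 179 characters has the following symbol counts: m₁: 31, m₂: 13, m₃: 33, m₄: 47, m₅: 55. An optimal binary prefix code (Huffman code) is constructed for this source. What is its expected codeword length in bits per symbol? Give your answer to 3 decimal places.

Probabilities are the counts divided by 179.
Repeatedly combine the two least-probable nodes; the expected code length is the sum of the merged weights.
merge 13/179 + 31/179 → 44/179
merge 33/179 + 44/179 → 77/179
merge 47/179 + 55/179 → 102/179
merge 77/179 + 102/179 → 1
L = 44/179 + 77/179 + 102/179 + 1 = 402/179 ≈ 2.246 bits/symbol.

2.246 bits/symbol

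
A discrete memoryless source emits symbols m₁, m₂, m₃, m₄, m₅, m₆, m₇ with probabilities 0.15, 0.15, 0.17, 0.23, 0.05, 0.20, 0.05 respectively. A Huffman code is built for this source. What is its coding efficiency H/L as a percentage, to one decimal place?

Entropy H = −Σ p log₂ p ≈ 2.6399 bits.
Huffman merges: 1/20+1/20→1/10; 1/10+3/20→1/4; 3/20+17/100→8/25; 1/5+23/100→43/100; 1/4+8/25→57/100; 43/100+57/100→1. L = 267/100 ≈ 2.6700.
Efficiency = H/L = 2.6399/2.6700 = 98.9%.

98.9%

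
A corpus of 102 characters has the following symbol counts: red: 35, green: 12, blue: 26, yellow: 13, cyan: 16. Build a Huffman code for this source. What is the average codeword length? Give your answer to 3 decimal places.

2.245 bits/symbol

Probabilities are the counts divided by 102.
Repeatedly combine the two least-probable nodes; the expected code length is the sum of the merged weights.
merge 2/17 + 13/102 → 25/102
merge 8/51 + 25/102 → 41/102
merge 13/51 + 35/102 → 61/102
merge 41/102 + 61/102 → 1
L = 25/102 + 41/102 + 61/102 + 1 = 229/102 ≈ 2.245 bits/symbol.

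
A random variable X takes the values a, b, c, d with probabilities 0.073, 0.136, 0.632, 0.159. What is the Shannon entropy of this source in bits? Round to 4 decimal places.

H = −Σ pᵢ log₂ pᵢ.
−0.073·log₂(0.073) = 0.2756
−0.136·log₂(0.136) = 0.3915
−0.632·log₂(0.632) = 0.4184
−0.159·log₂(0.159) = 0.4218
Sum ≈ 1.5073 → 1.5073 bits.

1.5073 bits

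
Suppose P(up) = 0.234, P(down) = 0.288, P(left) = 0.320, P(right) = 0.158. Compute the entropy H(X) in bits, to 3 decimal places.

1.954 bits

H = −Σ pᵢ log₂ pᵢ.
−0.234·log₂(0.234) = 0.4903
−0.288·log₂(0.288) = 0.5172
−0.320·log₂(0.320) = 0.5260
−0.158·log₂(0.158) = 0.4206
Sum ≈ 1.9542 → 1.954 bits.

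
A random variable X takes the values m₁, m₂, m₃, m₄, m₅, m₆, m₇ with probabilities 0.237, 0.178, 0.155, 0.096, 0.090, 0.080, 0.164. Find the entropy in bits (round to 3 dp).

2.709 bits

H = −Σ pᵢ log₂ pᵢ.
−0.237·log₂(0.237) = 0.4923
−0.178·log₂(0.178) = 0.4432
−0.155·log₂(0.155) = 0.4169
−0.096·log₂(0.096) = 0.3246
−0.090·log₂(0.090) = 0.3127
−0.080·log₂(0.080) = 0.2915
−0.164·log₂(0.164) = 0.4278
Sum ≈ 2.7089 → 2.709 bits.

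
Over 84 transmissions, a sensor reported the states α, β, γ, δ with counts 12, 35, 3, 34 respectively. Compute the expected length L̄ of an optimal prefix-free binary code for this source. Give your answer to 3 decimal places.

Probabilities are the counts divided by 84.
Repeatedly combine the two least-probable nodes; the expected code length is the sum of the merged weights.
merge 1/28 + 1/7 → 5/28
merge 5/28 + 17/42 → 7/12
merge 5/12 + 7/12 → 1
L = 5/28 + 7/12 + 1 = 37/21 ≈ 1.762 bits/symbol.

1.762 bits/symbol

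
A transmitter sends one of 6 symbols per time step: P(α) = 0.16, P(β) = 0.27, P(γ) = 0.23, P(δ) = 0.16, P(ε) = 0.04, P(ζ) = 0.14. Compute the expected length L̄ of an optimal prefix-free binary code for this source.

2.5 bits/symbol

Repeatedly combine the two least-probable nodes; the expected code length is the sum of the merged weights.
merge 1/25 + 7/50 → 9/50
merge 4/25 + 4/25 → 8/25
merge 9/50 + 23/100 → 41/100
merge 27/100 + 8/25 → 59/100
merge 41/100 + 59/100 → 1
L = 9/50 + 8/25 + 41/100 + 59/100 + 1 = 5/2 = 2.5 bits/symbol.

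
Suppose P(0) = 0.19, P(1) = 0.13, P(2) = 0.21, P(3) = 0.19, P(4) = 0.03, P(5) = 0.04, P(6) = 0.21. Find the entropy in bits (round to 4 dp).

H = −Σ pᵢ log₂ pᵢ.
−0.19·log₂(0.19) = 0.4552
−0.13·log₂(0.13) = 0.3826
−0.21·log₂(0.21) = 0.4728
−0.19·log₂(0.19) = 0.4552
−0.03·log₂(0.03) = 0.1518
−0.04·log₂(0.04) = 0.1858
−0.21·log₂(0.21) = 0.4728
Sum ≈ 2.5763 → 2.5763 bits.

2.5763 bits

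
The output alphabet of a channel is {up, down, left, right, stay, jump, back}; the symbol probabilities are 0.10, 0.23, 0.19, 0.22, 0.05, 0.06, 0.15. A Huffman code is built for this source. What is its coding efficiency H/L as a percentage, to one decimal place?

Entropy H = −Σ p log₂ p ≈ 2.6258 bits.
Huffman merges: 1/20+3/50→11/100; 1/10+11/100→21/100; 3/20+19/100→17/50; 21/100+11/50→43/100; 23/100+17/50→57/100; 43/100+57/100→1. L = 133/50 ≈ 2.6600.
Efficiency = H/L = 2.6258/2.6600 = 98.7%.

98.7%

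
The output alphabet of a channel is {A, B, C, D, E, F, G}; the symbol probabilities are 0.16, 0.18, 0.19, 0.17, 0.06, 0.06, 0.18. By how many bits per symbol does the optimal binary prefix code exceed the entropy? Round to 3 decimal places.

0.059 bits

Entropy H = −Σ p log₂ p ≈ 2.6905 bits.
Huffman merges: 3/50+3/50→3/25; 3/25+4/25→7/25; 17/100+9/50→7/20; 9/50+19/100→37/100; 7/25+7/20→63/100; 37/100+63/100→1. L = 11/4 ≈ 2.7500.
L − H = 2.7500 − 2.6905 = 0.059 bits.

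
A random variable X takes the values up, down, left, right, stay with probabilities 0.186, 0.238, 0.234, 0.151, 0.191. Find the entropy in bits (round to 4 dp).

2.3026 bits

H = −Σ pᵢ log₂ pᵢ.
−0.186·log₂(0.186) = 0.4514
−0.238·log₂(0.238) = 0.4929
−0.234·log₂(0.234) = 0.4903
−0.151·log₂(0.151) = 0.4118
−0.191·log₂(0.191) = 0.4562
Sum ≈ 2.3026 → 2.3026 bits.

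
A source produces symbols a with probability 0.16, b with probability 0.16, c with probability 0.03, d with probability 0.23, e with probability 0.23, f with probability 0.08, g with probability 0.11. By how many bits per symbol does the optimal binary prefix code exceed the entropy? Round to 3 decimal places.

0.035 bits

Entropy H = −Σ p log₂ p ≈ 2.6149 bits.
Huffman merges: 3/100+2/25→11/100; 11/100+11/100→11/50; 4/25+4/25→8/25; 11/50+23/100→9/20; 23/100+8/25→11/20; 9/20+11/20→1. L = 53/20 ≈ 2.6500.
L − H = 2.6500 − 2.6149 = 0.035 bits.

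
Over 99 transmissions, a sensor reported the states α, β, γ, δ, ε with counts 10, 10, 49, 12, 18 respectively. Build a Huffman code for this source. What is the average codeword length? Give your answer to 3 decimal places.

Probabilities are the counts divided by 99.
Repeatedly combine the two least-probable nodes; the expected code length is the sum of the merged weights.
merge 10/99 + 10/99 → 20/99
merge 4/33 + 2/11 → 10/33
merge 20/99 + 10/33 → 50/99
merge 49/99 + 50/99 → 1
L = 20/99 + 10/33 + 50/99 + 1 = 199/99 ≈ 2.010 bits/symbol.

2.010 bits/symbol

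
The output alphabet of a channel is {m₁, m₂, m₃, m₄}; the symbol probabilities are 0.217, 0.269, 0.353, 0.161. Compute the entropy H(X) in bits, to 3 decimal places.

1.942 bits

H = −Σ pᵢ log₂ pᵢ.
−0.217·log₂(0.217) = 0.4783
−0.269·log₂(0.269) = 0.5096
−0.353·log₂(0.353) = 0.5303
−0.161·log₂(0.161) = 0.4242
Sum ≈ 1.9424 → 1.942 bits.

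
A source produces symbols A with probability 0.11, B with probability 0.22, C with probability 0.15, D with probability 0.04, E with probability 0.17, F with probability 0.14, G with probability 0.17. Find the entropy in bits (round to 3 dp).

H = −Σ pᵢ log₂ pᵢ.
−0.11·log₂(0.11) = 0.3503
−0.22·log₂(0.22) = 0.4806
−0.15·log₂(0.15) = 0.4105
−0.04·log₂(0.04) = 0.1858
−0.17·log₂(0.17) = 0.4346
−0.14·log₂(0.14) = 0.3971
−0.17·log₂(0.17) = 0.4346
Sum ≈ 2.6934 → 2.693 bits.

2.693 bits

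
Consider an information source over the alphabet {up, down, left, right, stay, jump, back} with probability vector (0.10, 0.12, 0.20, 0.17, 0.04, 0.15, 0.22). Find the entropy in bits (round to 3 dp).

2.675 bits

H = −Σ pᵢ log₂ pᵢ.
−0.10·log₂(0.10) = 0.3322
−0.12·log₂(0.12) = 0.3671
−0.20·log₂(0.20) = 0.4644
−0.17·log₂(0.17) = 0.4346
−0.04·log₂(0.04) = 0.1858
−0.15·log₂(0.15) = 0.4105
−0.22·log₂(0.22) = 0.4806
Sum ≈ 2.6751 → 2.675 bits.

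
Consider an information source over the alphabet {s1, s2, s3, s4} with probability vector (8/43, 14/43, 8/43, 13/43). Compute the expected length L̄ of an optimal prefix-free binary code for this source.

Repeatedly combine the two least-probable nodes; the expected code length is the sum of the merged weights.
merge 8/43 + 8/43 → 16/43
merge 13/43 + 14/43 → 27/43
merge 16/43 + 27/43 → 1
L = 16/43 + 27/43 + 1 = 2 bits/symbol.

2 bits/symbol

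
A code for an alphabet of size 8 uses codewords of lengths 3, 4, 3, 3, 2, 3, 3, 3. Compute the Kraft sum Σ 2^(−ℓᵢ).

1.0625

With common denominator 2^4 = 16: Σ 2^(−ℓᵢ) = 2/16 + 1/16 + 2/16 + 2/16 + 4/16 + 2/16 + 2/16 + 2/16 = 17/16 = 1.0625.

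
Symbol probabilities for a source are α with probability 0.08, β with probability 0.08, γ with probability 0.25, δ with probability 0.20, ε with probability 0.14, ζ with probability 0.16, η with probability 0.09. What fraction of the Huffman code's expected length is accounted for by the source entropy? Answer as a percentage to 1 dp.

Entropy H = −Σ p log₂ p ≈ 2.6802 bits.
Huffman merges: 2/25+2/25→4/25; 9/100+7/50→23/100; 4/25+4/25→8/25; 1/5+23/100→43/100; 1/4+8/25→57/100; 43/100+57/100→1. L = 271/100 ≈ 2.7100.
Efficiency = H/L = 2.6802/2.7100 = 98.9%.

98.9%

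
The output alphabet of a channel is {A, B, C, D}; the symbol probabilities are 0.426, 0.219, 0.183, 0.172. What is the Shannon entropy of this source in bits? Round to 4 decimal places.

1.8894 bits

H = −Σ pᵢ log₂ pᵢ.
−0.426·log₂(0.426) = 0.5244
−0.219·log₂(0.219) = 0.4798
−0.183·log₂(0.183) = 0.4484
−0.172·log₂(0.172) = 0.4368
Sum ≈ 1.8894 → 1.8894 bits.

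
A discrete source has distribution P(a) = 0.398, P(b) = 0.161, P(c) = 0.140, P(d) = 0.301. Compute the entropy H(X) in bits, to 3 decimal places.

H = −Σ pᵢ log₂ pᵢ.
−0.398·log₂(0.398) = 0.5290
−0.161·log₂(0.161) = 0.4242
−0.140·log₂(0.140) = 0.3971
−0.301·log₂(0.301) = 0.5214
Sum ≈ 1.8717 → 1.872 bits.

1.872 bits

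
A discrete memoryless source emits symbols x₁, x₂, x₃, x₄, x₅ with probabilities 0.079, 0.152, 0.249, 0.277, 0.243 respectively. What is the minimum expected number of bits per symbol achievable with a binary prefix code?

Repeatedly combine the two least-probable nodes; the expected code length is the sum of the merged weights.
merge 79/1000 + 19/125 → 231/1000
merge 231/1000 + 243/1000 → 237/500
merge 249/1000 + 277/1000 → 263/500
merge 237/500 + 263/500 → 1
L = 231/1000 + 237/500 + 263/500 + 1 = 2231/1000 = 2.231 bits/symbol.

2.231 bits/symbol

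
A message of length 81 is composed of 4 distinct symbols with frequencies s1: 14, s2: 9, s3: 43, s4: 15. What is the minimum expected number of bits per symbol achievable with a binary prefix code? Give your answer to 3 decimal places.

Probabilities are the counts divided by 81.
Repeatedly combine the two least-probable nodes; the expected code length is the sum of the merged weights.
merge 1/9 + 14/81 → 23/81
merge 5/27 + 23/81 → 38/81
merge 38/81 + 43/81 → 1
L = 23/81 + 38/81 + 1 = 142/81 ≈ 1.753 bits/symbol.

1.753 bits/symbol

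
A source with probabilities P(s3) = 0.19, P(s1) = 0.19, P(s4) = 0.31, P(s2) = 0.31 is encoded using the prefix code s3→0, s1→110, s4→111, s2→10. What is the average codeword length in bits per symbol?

L̄ = Σ pᵢ·ℓᵢ = 0.19·1 + 0.19·3 + 0.31·3 + 0.31·2 = 2.31 bits/symbol.

2.31 bits/symbol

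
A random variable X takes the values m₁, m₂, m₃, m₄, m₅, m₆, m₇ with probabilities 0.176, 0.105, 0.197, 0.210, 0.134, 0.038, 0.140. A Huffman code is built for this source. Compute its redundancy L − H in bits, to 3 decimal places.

0.054 bits

Entropy H = −Σ p log₂ p ≈ 2.6820 bits.
Huffman merges: 19/500+21/200→143/1000; 67/500+7/50→137/500; 143/1000+22/125→319/1000; 197/1000+21/100→407/1000; 137/500+319/1000→593/1000; 407/1000+593/1000→1. L = 342/125 ≈ 2.7360.
L − H = 2.7360 − 2.6820 = 0.054 bits.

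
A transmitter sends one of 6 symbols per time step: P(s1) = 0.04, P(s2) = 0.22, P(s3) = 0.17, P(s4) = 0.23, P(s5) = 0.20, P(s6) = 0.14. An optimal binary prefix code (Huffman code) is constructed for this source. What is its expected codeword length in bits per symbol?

Repeatedly combine the two least-probable nodes; the expected code length is the sum of the merged weights.
merge 1/25 + 7/50 → 9/50
merge 17/100 + 9/50 → 7/20
merge 1/5 + 11/50 → 21/50
merge 23/100 + 7/20 → 29/50
merge 21/50 + 29/50 → 1
L = 9/50 + 7/20 + 21/50 + 29/50 + 1 = 253/100 = 2.53 bits/symbol.

2.53 bits/symbol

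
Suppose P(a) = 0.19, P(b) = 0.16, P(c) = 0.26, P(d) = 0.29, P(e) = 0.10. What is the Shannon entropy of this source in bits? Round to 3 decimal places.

H = −Σ pᵢ log₂ pᵢ.
−0.19·log₂(0.19) = 0.4552
−0.16·log₂(0.16) = 0.4230
−0.26·log₂(0.26) = 0.5053
−0.29·log₂(0.29) = 0.5179
−0.10·log₂(0.10) = 0.3322
Sum ≈ 2.2336 → 2.234 bits.

2.234 bits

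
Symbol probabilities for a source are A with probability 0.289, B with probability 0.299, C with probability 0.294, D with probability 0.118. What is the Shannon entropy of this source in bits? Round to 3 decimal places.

H = −Σ pᵢ log₂ pᵢ.
−0.289·log₂(0.289) = 0.5176
−0.299·log₂(0.299) = 0.5208
−0.294·log₂(0.294) = 0.5192
−0.118·log₂(0.118) = 0.3638
Sum ≈ 1.9214 → 1.921 bits.

1.921 bits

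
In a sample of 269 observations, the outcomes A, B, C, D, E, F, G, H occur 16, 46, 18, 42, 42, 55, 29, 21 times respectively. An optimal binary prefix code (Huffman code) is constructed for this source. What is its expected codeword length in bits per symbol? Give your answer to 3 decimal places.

Probabilities are the counts divided by 269.
Repeatedly combine the two least-probable nodes; the expected code length is the sum of the merged weights.
merge 16/269 + 18/269 → 34/269
merge 21/269 + 29/269 → 50/269
merge 34/269 + 42/269 → 76/269
merge 42/269 + 46/269 → 88/269
merge 50/269 + 55/269 → 105/269
merge 76/269 + 88/269 → 164/269
merge 105/269 + 164/269 → 1
L = 34/269 + 50/269 + 76/269 + 88/269 + 105/269 + 164/269 + 1 = 786/269 ≈ 2.922 bits/symbol.

2.922 bits/symbol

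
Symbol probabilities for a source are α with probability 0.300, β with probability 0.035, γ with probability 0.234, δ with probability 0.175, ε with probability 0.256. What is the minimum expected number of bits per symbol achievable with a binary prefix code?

2.21 bits/symbol

Repeatedly combine the two least-probable nodes; the expected code length is the sum of the merged weights.
merge 7/200 + 7/40 → 21/100
merge 21/100 + 117/500 → 111/250
merge 32/125 + 3/10 → 139/250
merge 111/250 + 139/250 → 1
L = 21/100 + 111/250 + 139/250 + 1 = 221/100 = 2.21 bits/symbol.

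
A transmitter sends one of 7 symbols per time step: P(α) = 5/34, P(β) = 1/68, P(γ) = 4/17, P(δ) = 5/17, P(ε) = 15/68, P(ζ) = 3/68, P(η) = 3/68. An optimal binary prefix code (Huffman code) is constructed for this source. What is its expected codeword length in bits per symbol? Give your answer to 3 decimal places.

Repeatedly combine the two least-probable nodes; the expected code length is the sum of the merged weights.
merge 1/68 + 3/68 → 1/17
merge 3/68 + 1/17 → 7/68
merge 7/68 + 5/34 → 1/4
merge 15/68 + 4/17 → 31/68
merge 1/4 + 5/17 → 37/68
merge 31/68 + 37/68 → 1
L = 1/17 + 7/68 + 1/4 + 31/68 + 37/68 + 1 = 41/17 ≈ 2.412 bits/symbol.

2.412 bits/symbol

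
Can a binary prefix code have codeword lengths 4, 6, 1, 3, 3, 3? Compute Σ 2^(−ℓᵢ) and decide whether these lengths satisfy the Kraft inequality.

0.953125; yes

With common denominator 2^6 = 64: Σ 2^(−ℓᵢ) = 4/64 + 1/64 + 32/64 + 8/64 + 8/64 + 8/64 = 61/64 = 0.953125.
Kraft's inequality requires Σ ≤ 1; here Σ = 0.953125 ≤ 1, so such a prefix code exists.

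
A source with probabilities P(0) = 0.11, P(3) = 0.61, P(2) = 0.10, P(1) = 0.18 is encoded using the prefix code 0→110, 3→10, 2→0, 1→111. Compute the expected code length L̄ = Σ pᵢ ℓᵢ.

2.19 bits/symbol

L̄ = Σ pᵢ·ℓᵢ = 0.11·3 + 0.61·2 + 0.10·1 + 0.18·3 = 2.19 bits/symbol.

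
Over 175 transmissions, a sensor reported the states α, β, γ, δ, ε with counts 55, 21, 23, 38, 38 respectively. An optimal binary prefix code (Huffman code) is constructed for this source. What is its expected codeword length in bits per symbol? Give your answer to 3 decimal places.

2.251 bits/symbol

Probabilities are the counts divided by 175.
Repeatedly combine the two least-probable nodes; the expected code length is the sum of the merged weights.
merge 3/25 + 23/175 → 44/175
merge 38/175 + 38/175 → 76/175
merge 44/175 + 11/35 → 99/175
merge 76/175 + 99/175 → 1
L = 44/175 + 76/175 + 99/175 + 1 = 394/175 ≈ 2.251 bits/symbol.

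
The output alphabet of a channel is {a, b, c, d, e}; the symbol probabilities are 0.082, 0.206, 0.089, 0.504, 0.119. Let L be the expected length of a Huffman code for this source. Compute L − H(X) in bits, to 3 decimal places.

0.017 bits

Entropy H = −Σ p log₂ p ≈ 1.9397 bits.
Huffman merges: 41/500+89/1000→171/1000; 119/1000+171/1000→29/100; 103/500+29/100→62/125; 62/125+63/125→1. L = 1957/1000 ≈ 1.9570.
L − H = 1.9570 − 1.9397 = 0.017 bits.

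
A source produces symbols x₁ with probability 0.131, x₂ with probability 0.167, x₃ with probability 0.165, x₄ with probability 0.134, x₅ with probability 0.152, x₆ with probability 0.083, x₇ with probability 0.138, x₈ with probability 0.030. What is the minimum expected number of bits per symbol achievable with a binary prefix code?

2.946 bits/symbol

Repeatedly combine the two least-probable nodes; the expected code length is the sum of the merged weights.
merge 3/100 + 83/1000 → 113/1000
merge 113/1000 + 131/1000 → 61/250
merge 67/500 + 69/500 → 34/125
merge 19/125 + 33/200 → 317/1000
merge 167/1000 + 61/250 → 411/1000
merge 34/125 + 317/1000 → 589/1000
merge 411/1000 + 589/1000 → 1
L = 113/1000 + 61/250 + 34/125 + 317/1000 + 411/1000 + 589/1000 + 1 = 1473/500 = 2.946 bits/symbol.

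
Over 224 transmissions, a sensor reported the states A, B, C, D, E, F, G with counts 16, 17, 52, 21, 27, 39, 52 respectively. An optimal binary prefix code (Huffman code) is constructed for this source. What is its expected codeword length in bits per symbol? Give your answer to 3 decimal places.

2.683 bits/symbol

Probabilities are the counts divided by 224.
Repeatedly combine the two least-probable nodes; the expected code length is the sum of the merged weights.
merge 1/14 + 17/224 → 33/224
merge 3/32 + 27/224 → 3/14
merge 33/224 + 39/224 → 9/28
merge 3/14 + 13/56 → 25/56
merge 13/56 + 9/28 → 31/56
merge 25/56 + 31/56 → 1
L = 33/224 + 3/14 + 9/28 + 25/56 + 31/56 + 1 = 601/224 ≈ 2.683 bits/symbol.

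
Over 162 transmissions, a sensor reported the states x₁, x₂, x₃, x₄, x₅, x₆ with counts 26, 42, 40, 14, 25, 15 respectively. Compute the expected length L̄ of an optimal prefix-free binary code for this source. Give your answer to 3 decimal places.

Probabilities are the counts divided by 162.
Repeatedly combine the two least-probable nodes; the expected code length is the sum of the merged weights.
merge 7/81 + 5/54 → 29/162
merge 25/162 + 13/81 → 17/54
merge 29/162 + 20/81 → 23/54
merge 7/27 + 17/54 → 31/54
merge 23/54 + 31/54 → 1
L = 29/162 + 17/54 + 23/54 + 31/54 + 1 = 202/81 ≈ 2.494 bits/symbol.

2.494 bits/symbol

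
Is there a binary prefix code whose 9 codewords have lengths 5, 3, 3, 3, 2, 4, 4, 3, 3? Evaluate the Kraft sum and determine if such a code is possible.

With common denominator 2^5 = 32: Σ 2^(−ℓᵢ) = 1/32 + 4/32 + 4/32 + 4/32 + 8/32 + 2/32 + 2/32 + 4/32 + 4/32 = 33/32 = 1.03125.
Kraft's inequality requires Σ ≤ 1; here Σ = 1.03125 > 1, so no such prefix code exists.

1.03125; no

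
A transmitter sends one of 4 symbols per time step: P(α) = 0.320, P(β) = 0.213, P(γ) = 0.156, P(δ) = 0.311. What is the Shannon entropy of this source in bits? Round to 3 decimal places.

1.943 bits

H = −Σ pᵢ log₂ pᵢ.
−0.320·log₂(0.320) = 0.5260
−0.213·log₂(0.213) = 0.4752
−0.156·log₂(0.156) = 0.4181
−0.311·log₂(0.311) = 0.5240
Sum ≈ 1.9434 → 1.943 bits.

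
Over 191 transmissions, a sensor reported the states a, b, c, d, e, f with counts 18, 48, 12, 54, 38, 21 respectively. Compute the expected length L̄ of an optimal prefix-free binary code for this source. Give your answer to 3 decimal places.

2.424 bits/symbol

Probabilities are the counts divided by 191.
Repeatedly combine the two least-probable nodes; the expected code length is the sum of the merged weights.
merge 12/191 + 18/191 → 30/191
merge 21/191 + 30/191 → 51/191
merge 38/191 + 48/191 → 86/191
merge 51/191 + 54/191 → 105/191
merge 86/191 + 105/191 → 1
L = 30/191 + 51/191 + 86/191 + 105/191 + 1 = 463/191 ≈ 2.424 bits/symbol.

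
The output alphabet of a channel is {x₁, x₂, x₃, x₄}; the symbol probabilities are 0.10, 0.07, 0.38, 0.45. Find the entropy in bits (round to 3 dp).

1.650 bits

H = −Σ pᵢ log₂ pᵢ.
−0.10·log₂(0.10) = 0.3322
−0.07·log₂(0.07) = 0.2686
−0.38·log₂(0.38) = 0.5305
−0.45·log₂(0.45) = 0.5184
Sum ≈ 1.6496 → 1.650 bits.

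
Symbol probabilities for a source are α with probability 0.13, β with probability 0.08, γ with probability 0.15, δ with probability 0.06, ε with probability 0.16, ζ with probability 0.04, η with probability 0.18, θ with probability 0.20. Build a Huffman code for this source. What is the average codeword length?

Repeatedly combine the two least-probable nodes; the expected code length is the sum of the merged weights.
merge 1/25 + 3/50 → 1/10
merge 2/25 + 1/10 → 9/50
merge 13/100 + 3/20 → 7/25
merge 4/25 + 9/50 → 17/50
merge 9/50 + 1/5 → 19/50
merge 7/25 + 17/50 → 31/50
merge 19/50 + 31/50 → 1
L = 1/10 + 9/50 + 7/25 + 17/50 + 19/50 + 31/50 + 1 = 29/10 = 2.9 bits/symbol.

2.9 bits/symbol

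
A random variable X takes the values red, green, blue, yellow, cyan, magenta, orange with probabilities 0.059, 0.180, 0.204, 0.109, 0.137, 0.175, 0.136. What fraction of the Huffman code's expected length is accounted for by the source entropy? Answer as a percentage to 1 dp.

98.0%

Entropy H = −Σ p log₂ p ≈ 2.7270 bits.
Huffman merges: 59/1000+109/1000→21/125; 17/125+137/1000→273/1000; 21/125+7/40→343/1000; 9/50+51/250→48/125; 273/1000+343/1000→77/125; 48/125+77/125→1. L = 348/125 ≈ 2.7840.
Efficiency = H/L = 2.7270/2.7840 = 98.0%.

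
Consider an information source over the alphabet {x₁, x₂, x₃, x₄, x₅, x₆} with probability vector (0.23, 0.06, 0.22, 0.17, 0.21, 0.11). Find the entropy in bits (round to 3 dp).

H = −Σ pᵢ log₂ pᵢ.
−0.23·log₂(0.23) = 0.4877
−0.06·log₂(0.06) = 0.2435
−0.22·log₂(0.22) = 0.4806
−0.17·log₂(0.17) = 0.4346
−0.21·log₂(0.21) = 0.4728
−0.11·log₂(0.11) = 0.3503
Sum ≈ 2.4695 → 2.469 bits.

2.469 bits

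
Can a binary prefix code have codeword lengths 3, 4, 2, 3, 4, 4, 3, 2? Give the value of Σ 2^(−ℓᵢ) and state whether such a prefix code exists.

1.0625; no

With common denominator 2^4 = 16: Σ 2^(−ℓᵢ) = 2/16 + 1/16 + 4/16 + 2/16 + 1/16 + 1/16 + 2/16 + 4/16 = 17/16 = 1.0625.
Kraft's inequality requires Σ ≤ 1; here Σ = 1.0625 > 1, so no such prefix code exists.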